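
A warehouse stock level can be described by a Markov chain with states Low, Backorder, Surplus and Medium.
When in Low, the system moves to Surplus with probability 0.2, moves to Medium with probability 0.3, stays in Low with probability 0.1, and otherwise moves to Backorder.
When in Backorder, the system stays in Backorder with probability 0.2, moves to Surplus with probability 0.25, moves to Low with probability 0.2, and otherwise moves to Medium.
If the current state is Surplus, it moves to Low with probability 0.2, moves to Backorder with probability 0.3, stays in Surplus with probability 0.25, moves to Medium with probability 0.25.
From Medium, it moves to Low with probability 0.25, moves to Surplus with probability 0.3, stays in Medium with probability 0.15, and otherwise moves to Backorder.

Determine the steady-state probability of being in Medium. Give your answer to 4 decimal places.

Let the stationary distribution be π with π = πP and π_1 + π_2 + π_3 + π_4 = 1.
π_1 = 0.1·π_1 + 0.2·π_2 + 0.2·π_3 + 0.25·π_4
π_2 = 0.4·π_1 + 0.2·π_2 + 0.3·π_3 + 0.3·π_4
π_3 = 0.2·π_1 + 0.25·π_2 + 0.25·π_3 + 0.3·π_4
Solving with the normalization constraint gives π = (0.1937, 0.2903, 0.2534, 0.2625).
So the stationary probability of Medium is 0.2625.

0.2625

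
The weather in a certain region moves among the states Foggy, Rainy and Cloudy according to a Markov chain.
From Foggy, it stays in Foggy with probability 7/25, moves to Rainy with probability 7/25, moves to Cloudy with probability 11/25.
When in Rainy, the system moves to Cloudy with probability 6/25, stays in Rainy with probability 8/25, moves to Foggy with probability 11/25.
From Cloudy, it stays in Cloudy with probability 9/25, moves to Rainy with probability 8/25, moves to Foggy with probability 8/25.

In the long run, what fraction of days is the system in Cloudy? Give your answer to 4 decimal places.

0.3507

Let the stationary distribution be π with π = πP and π_1 + π_2 + π_3 = 1.
π_1 = 0.28·π_1 + 0.44·π_2 + 0.32·π_3
π_2 = 0.28·π_1 + 0.32·π_2 + 0.32·π_3
Solving with the normalization constraint gives π = (0.3430, 0.3063, 0.3507).
So the stationary probability of Cloudy is 0.3507.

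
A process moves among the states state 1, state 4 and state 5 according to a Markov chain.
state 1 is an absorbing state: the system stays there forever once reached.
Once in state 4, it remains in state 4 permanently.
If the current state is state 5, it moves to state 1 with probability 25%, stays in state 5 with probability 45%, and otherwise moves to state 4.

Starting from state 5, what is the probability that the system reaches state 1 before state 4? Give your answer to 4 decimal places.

Let h(s) be the probability of absorption at state 1 starting from transient state s. Then h(state 1) = 1 and h(state 4) = 0. By first-step analysis:
h(state 5) = 0.25·1 + 0.3·0 + 0.45·h(state 5)
Solving: h(state 5) = 0.4545.
Starting from state 5, the probability is 0.4545.

0.4545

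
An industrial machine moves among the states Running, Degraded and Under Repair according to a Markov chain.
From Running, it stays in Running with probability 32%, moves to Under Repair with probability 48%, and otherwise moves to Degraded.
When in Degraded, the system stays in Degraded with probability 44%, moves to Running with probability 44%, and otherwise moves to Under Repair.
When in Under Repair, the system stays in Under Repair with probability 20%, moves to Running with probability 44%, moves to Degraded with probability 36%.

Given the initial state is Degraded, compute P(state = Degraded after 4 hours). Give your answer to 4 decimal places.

Propagate the distribution vector 4 hours from Degraded.
After 0 hours: (0.0000, 1.0000, 0.0000)
After 1 hour: (0.4400, 0.4400, 0.1200)
After 2 hours: (0.3872, 0.3248, 0.2880)
After 3 hours: (0.3935, 0.3240, 0.2824)
After 4 hours: (0.3928, 0.3230, 0.2843)
P(in Degraded after 4 hours) = 0.3230

0.3230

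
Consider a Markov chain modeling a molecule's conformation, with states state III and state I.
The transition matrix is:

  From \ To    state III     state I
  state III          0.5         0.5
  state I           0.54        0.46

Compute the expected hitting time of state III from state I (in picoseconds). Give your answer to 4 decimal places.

1.8519

Let t(s) be the expected number of picoseconds to first reach state III from state s, with t(state III) = 0. Conditioning on the first picosecond:
t(state I) = 1 + 0.46·t(state I)
Solving: t(state I) = 1.8519.
Expected picoseconds from state I to state III: 1.8519.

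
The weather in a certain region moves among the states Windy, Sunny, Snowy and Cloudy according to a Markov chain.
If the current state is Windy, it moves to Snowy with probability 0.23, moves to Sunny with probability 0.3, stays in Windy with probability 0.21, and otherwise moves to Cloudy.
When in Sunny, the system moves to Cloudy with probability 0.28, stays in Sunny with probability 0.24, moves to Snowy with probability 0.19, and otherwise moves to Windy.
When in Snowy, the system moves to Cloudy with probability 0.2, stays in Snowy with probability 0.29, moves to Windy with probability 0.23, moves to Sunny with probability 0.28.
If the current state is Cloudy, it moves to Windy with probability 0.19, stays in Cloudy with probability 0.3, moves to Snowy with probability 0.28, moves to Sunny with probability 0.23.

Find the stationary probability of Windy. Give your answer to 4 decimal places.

0.2306

Let the stationary distribution be π with π = πP and π_1 + π_2 + π_3 + π_4 = 1.
π_1 = 0.21·π_1 + 0.29·π_2 + 0.23·π_3 + 0.19·π_4
π_2 = 0.3·π_1 + 0.24·π_2 + 0.28·π_3 + 0.23·π_4
π_3 = 0.23·π_1 + 0.19·π_2 + 0.29·π_3 + 0.28·π_4
Solving with the normalization constraint gives π = (0.2306, 0.2611, 0.2474, 0.2608).
So the stationary probability of Windy is 0.2306.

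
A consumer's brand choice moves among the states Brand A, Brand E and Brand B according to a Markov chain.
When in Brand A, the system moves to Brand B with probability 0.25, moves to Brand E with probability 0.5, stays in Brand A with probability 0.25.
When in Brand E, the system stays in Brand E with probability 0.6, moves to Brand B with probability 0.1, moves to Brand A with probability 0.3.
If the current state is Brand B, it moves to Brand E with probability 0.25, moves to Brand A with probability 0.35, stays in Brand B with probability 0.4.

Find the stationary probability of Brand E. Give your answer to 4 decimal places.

Let the stationary distribution be π with π = πP and π_1 + π_2 + π_3 = 1.
π_1 = 0.25·π_1 + 0.3·π_2 + 0.35·π_3
π_2 = 0.5·π_1 + 0.6·π_2 + 0.25·π_3
Solving with the normalization constraint gives π = (0.2955, 0.4983, 0.2062).
So the stationary probability of Brand E is 0.4983.

0.4983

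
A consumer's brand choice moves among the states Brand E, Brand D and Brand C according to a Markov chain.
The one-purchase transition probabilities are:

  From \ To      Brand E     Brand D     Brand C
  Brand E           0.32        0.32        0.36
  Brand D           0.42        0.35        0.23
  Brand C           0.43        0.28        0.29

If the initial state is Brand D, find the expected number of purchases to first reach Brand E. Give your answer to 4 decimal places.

2.3672

Let t(s) be the expected number of purchases to first reach Brand E from state s, with t(Brand E) = 0. Conditioning on the first purchase:
t(Brand D) = 1 + 0.35·t(Brand D) + 0.23·t(Brand C)
t(Brand C) = 1 + 0.28·t(Brand D) + 0.29·t(Brand C)
Solving: t(Brand D) = 2.3672, t(Brand C) = 2.3420.
Expected purchases from Brand D to Brand E: 2.3672.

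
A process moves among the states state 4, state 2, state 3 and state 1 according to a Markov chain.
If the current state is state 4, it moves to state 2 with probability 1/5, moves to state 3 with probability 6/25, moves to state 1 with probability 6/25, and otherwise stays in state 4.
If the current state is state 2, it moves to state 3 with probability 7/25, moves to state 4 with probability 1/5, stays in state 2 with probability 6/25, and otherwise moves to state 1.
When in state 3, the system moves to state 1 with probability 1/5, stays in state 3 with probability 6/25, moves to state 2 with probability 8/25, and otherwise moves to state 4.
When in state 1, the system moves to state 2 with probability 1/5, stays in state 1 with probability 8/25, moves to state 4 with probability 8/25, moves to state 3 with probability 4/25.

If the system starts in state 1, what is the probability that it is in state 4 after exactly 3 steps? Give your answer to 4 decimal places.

Propagate the distribution vector 3 steps from state 1.
After 0 steps: (0.0000, 0.0000, 0.0000, 1.0000)
After 1 step: (0.3200, 0.2000, 0.1600, 0.3200)
After 2 steps: (0.2832, 0.2272, 0.2224, 0.2672)
After 3 steps: (0.2749, 0.2358, 0.2277, 0.2616)
P(in state 4 after 3 steps) = 0.2749

0.2749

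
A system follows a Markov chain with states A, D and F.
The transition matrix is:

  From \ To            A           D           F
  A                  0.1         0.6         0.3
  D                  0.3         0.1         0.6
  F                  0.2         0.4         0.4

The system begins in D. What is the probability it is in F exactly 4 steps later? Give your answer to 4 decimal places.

Propagate the distribution vector 4 steps from D.
After 0 steps: (0.0000, 1.0000, 0.0000)
After 1 step: (0.3000, 0.1000, 0.6000)
After 2 steps: (0.1800, 0.4300, 0.3900)
After 3 steps: (0.2250, 0.3070, 0.4680)
After 4 steps: (0.2082, 0.3529, 0.4389)
P(in F after 4 steps) = 0.4389

0.4389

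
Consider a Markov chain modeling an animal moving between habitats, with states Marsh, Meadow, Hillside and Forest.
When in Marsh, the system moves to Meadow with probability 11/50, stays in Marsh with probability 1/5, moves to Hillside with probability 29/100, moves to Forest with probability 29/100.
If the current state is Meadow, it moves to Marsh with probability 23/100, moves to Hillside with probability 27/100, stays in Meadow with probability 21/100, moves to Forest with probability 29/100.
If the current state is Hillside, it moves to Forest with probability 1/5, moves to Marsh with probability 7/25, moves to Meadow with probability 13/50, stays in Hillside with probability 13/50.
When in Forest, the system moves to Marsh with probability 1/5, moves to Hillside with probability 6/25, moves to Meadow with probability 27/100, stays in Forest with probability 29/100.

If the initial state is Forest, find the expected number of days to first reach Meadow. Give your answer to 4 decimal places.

3.8999

Let t(s) be the expected number of days to first reach Meadow from state s, with t(Meadow) = 0. Conditioning on the first day:
t(Marsh) = 1 + 0.2·t(Marsh) + 0.29·t(Hillside) + 0.29·t(Forest)
t(Hillside) = 1 + 0.28·t(Marsh) + 0.26·t(Hillside) + 0.2·t(Forest)
t(Forest) = 1 + 0.2·t(Marsh) + 0.24·t(Hillside) + 0.29·t(Forest)
Solving: t(Marsh) = 4.0977, t(Hillside) = 3.9559, t(Forest) = 3.8999.
Expected days from Forest to Meadow: 3.8999.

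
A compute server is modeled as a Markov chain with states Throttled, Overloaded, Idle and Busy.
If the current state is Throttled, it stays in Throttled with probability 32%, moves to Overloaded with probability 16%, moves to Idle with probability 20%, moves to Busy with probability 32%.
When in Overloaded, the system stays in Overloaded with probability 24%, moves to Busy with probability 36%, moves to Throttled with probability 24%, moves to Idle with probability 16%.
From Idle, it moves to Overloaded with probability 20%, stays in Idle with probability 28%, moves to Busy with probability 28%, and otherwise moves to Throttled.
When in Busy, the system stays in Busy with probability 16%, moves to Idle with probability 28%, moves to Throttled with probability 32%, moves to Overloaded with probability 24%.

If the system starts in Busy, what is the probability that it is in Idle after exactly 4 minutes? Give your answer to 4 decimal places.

Propagate the distribution vector 4 minutes from Busy.
After 0 minutes: (0.0000, 0.0000, 0.0000, 1.0000)
After 1 minute: (0.3200, 0.2400, 0.2800, 0.1600)
After 2 minutes: (0.2784, 0.2032, 0.2256, 0.2928)
After 3 minutes: (0.2857, 0.2087, 0.2333, 0.2723)
After 4 minutes: (0.2846, 0.2078, 0.2321, 0.2755)
P(in Idle after 4 minutes) = 0.2321

0.2321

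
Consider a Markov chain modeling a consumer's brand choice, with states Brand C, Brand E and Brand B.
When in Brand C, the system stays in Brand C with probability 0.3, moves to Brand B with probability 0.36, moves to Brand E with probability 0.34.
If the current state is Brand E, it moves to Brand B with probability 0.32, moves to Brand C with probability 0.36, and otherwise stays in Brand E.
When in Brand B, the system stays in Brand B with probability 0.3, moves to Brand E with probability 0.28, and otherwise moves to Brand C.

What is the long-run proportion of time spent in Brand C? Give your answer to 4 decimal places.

0.3582

Let the stationary distribution be π with π = πP and π_1 + π_2 + π_3 = 1.
π_1 = 0.3·π_1 + 0.36·π_2 + 0.42·π_3
π_2 = 0.34·π_1 + 0.32·π_2 + 0.28·π_3
Solving with the normalization constraint gives π = (0.3582, 0.3141, 0.3278).
So the stationary probability of Brand C is 0.3582.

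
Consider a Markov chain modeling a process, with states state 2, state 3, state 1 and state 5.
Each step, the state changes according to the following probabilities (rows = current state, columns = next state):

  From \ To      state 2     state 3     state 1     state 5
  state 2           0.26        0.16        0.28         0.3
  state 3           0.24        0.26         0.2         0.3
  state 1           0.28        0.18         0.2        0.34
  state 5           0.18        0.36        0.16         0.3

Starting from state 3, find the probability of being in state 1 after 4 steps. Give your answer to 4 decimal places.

0.2064

Propagate the distribution vector 4 steps from state 3.
After 0 steps: (0.0000, 1.0000, 0.0000, 0.0000)
After 1 step: (0.2400, 0.2600, 0.2000, 0.3000)
After 2 steps: (0.2348, 0.2500, 0.2072, 0.3080)
After 3 steps: (0.2345, 0.2507, 0.2065, 0.3083)
After 4 steps: (0.2345, 0.2509, 0.2064, 0.3083)
P(in state 1 after 4 steps) = 0.2064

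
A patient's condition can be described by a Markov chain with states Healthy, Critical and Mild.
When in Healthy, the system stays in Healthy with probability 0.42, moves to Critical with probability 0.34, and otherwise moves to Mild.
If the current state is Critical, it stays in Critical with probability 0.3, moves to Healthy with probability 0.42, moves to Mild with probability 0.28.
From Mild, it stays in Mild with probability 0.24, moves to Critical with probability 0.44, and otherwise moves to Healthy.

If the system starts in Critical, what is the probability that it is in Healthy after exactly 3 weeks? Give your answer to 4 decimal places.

0.3948

Propagate the distribution vector 3 weeks from Critical.
After 0 weeks: (0.0000, 1.0000, 0.0000)
After 1 week: (0.4200, 0.3000, 0.2800)
After 2 weeks: (0.3920, 0.3560, 0.2520)
After 3 weeks: (0.3948, 0.3510, 0.2542)
P(in Healthy after 3 weeks) = 0.3948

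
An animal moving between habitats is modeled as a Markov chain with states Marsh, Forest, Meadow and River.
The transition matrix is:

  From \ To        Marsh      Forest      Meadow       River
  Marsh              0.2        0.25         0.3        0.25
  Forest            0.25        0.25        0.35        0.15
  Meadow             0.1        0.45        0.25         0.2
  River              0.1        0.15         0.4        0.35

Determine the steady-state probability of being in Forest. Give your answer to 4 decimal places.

Let the stationary distribution be π with π = πP and π_1 + π_2 + π_3 + π_4 = 1.
π_1 = 0.2·π_1 + 0.25·π_2 + 0.1·π_3 + 0.1·π_4
π_2 = 0.25·π_1 + 0.25·π_2 + 0.45·π_3 + 0.15·π_4
π_3 = 0.3·π_1 + 0.35·π_2 + 0.25·π_3 + 0.4·π_4
Solving with the normalization constraint gives π = (0.1597, 0.2915, 0.3213, 0.2275).
So the stationary probability of Forest is 0.2915.

0.2915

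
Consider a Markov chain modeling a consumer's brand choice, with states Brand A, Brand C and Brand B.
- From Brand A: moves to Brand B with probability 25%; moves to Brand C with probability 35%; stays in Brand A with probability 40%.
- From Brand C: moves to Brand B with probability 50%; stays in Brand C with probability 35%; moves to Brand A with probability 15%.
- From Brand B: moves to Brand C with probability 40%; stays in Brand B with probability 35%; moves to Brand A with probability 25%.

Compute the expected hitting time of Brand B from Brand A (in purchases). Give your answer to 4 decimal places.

2.9630

Let t(s) be the expected number of purchases to first reach Brand B from state s, with t(Brand B) = 0. Conditioning on the first purchase:
t(Brand A) = 1 + 0.4·t(Brand A) + 0.35·t(Brand C)
t(Brand C) = 1 + 0.15·t(Brand A) + 0.35·t(Brand C)
Solving: t(Brand A) = 2.9630, t(Brand C) = 2.2222.
Expected purchases from Brand A to Brand B: 2.9630.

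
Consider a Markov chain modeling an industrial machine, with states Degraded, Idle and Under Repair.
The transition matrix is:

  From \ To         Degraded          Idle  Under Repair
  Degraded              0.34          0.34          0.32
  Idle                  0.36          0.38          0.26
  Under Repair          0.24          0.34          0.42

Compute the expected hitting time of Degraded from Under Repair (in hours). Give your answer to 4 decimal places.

3.5398

Let t(s) be the expected number of hours to first reach Degraded from state s, with t(Degraded) = 0. Conditioning on the first hour:
t(Idle) = 1 + 0.38·t(Idle) + 0.26·t(Under Repair)
t(Under Repair) = 1 + 0.34·t(Idle) + 0.42·t(Under Repair)
Solving: t(Idle) = 3.0973, t(Under Repair) = 3.5398.
Expected hours from Under Repair to Degraded: 3.5398.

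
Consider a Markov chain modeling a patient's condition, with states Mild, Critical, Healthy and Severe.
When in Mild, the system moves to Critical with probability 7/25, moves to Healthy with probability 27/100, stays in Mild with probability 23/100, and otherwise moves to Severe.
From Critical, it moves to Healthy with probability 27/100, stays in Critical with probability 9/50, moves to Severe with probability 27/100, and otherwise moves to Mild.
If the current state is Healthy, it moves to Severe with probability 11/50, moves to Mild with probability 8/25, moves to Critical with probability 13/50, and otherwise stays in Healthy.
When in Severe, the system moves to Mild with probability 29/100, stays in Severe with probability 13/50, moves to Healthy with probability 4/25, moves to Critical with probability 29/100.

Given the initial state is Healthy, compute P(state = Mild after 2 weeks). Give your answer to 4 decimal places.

0.2742

Propagate the distribution vector 2 weeks from Healthy.
After 0 weeks: (0.0000, 0.0000, 1.0000, 0.0000)
After 1 week: (0.3200, 0.2600, 0.2000, 0.2200)
After 2 weeks: (0.2742, 0.2522, 0.2318, 0.2418)
P(in Mild after 2 weeks) = 0.2742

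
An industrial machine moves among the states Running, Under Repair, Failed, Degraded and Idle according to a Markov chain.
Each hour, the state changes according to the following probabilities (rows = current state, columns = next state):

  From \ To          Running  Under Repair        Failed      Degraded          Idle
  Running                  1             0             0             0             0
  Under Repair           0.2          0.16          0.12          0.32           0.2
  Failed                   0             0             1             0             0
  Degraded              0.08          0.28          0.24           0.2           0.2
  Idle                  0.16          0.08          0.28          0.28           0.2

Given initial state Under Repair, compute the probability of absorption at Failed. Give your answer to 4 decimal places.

0.5390

Let h(s) be the probability of absorption at Failed starting from transient state s. Then h(Failed) = 1 and h(Running) = 0. By first-step analysis:
h(Under Repair) = 0.2·0 + 0.16·h(Under Repair) + 0.12·1 + 0.32·h(Degraded) + 0.2·h(Idle)
h(Degraded) = 0.08·0 + 0.28·h(Under Repair) + 0.24·1 + 0.2·h(Degraded) + 0.2·h(Idle)
h(Idle) = 0.16·0 + 0.08·h(Under Repair) + 0.28·1 + 0.28·h(Degraded) + 0.2·h(Idle)
Solving: h(Under Repair) = 0.5390, h(Degraded) = 0.6462, h(Idle) = 0.6301.
Starting from Under Repair, the probability is 0.5390.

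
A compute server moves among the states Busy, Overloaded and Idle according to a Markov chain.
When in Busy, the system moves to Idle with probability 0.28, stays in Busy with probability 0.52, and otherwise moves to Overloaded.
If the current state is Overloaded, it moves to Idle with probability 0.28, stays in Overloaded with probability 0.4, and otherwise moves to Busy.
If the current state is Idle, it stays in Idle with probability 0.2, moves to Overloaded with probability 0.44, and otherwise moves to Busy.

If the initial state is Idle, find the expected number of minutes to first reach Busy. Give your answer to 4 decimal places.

Let t(s) be the expected number of minutes to first reach Busy from state s, with t(Busy) = 0. Conditioning on the first minute:
t(Overloaded) = 1 + 0.4·t(Overloaded) + 0.28·t(Idle)
t(Idle) = 1 + 0.44·t(Overloaded) + 0.2·t(Idle)
Solving: t(Overloaded) = 3.0269, t(Idle) = 2.9148.
Expected minutes from Idle to Busy: 2.9148.

2.9148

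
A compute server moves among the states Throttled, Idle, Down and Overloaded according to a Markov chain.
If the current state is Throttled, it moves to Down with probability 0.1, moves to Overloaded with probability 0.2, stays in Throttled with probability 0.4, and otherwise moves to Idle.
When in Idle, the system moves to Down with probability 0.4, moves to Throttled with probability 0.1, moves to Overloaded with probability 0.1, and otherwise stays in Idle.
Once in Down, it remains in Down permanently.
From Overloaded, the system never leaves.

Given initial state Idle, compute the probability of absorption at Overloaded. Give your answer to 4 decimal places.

0.2424

Let h(s) be the probability of absorption at Overloaded starting from transient state s. Then h(Overloaded) = 1 and h(Down) = 0. By first-step analysis:
h(Throttled) = 0.4·h(Throttled) + 0.3·h(Idle) + 0.1·0 + 0.2·1
h(Idle) = 0.1·h(Throttled) + 0.4·h(Idle) + 0.4·0 + 0.1·1
Solving: h(Throttled) = 0.4545, h(Idle) = 0.2424.
Starting from Idle, the probability is 0.2424.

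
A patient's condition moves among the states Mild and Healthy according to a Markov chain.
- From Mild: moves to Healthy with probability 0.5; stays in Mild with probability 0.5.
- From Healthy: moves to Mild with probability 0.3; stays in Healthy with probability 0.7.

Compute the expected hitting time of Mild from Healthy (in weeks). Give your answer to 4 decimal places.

3.3333

Let t(s) be the expected number of weeks to first reach Mild from state s, with t(Mild) = 0. Conditioning on the first week:
t(Healthy) = 1 + 0.7·t(Healthy)
Solving: t(Healthy) = 3.3333.
Expected weeks from Healthy to Mild: 3.3333.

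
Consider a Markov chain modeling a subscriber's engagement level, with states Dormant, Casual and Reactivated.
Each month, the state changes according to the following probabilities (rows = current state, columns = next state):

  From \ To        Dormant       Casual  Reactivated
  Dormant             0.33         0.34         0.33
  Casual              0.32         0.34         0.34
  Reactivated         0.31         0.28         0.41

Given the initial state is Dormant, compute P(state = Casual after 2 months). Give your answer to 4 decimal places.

0.3202

Sum over the intermediate state after 1 month:
P = P(Dormant→Dormant)·P(Dormant→Casual) + P(Dormant→Casual)·P(Casual→Casual) + P(Dormant→Reactivated)·P(Reactivated→Casual)
  = 0.33×0.34 + 0.34×0.34 + 0.33×0.28
  = 0.1122 + 0.1156 + 0.0924 = 0.3202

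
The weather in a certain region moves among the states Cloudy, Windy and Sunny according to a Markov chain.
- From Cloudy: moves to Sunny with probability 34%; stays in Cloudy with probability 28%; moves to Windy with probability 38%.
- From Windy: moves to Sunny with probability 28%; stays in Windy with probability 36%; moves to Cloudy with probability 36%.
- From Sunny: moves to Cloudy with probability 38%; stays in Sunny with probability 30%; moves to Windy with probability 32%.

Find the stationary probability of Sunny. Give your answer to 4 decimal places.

0.3065

Let the stationary distribution be π with π = πP and π_1 + π_2 + π_3 = 1.
π_1 = 0.28·π_1 + 0.36·π_2 + 0.38·π_3
π_2 = 0.38·π_1 + 0.36·π_2 + 0.32·π_3
Solving with the normalization constraint gives π = (0.3390, 0.3545, 0.3065).
So the stationary probability of Sunny is 0.3065.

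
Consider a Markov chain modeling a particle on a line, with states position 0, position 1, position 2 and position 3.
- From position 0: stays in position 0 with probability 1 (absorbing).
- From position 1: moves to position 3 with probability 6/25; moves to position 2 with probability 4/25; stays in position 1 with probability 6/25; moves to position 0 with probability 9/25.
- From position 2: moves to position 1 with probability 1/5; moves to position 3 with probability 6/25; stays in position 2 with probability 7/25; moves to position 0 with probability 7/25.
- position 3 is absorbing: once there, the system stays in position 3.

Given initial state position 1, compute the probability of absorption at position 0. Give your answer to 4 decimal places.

0.5901

Let h(s) be the probability of absorption at position 0 starting from transient state s. Then h(position 0) = 1 and h(position 3) = 0. By first-step analysis:
h(position 1) = 0.36·1 + 0.24·h(position 1) + 0.16·h(position 2) + 0.24·0
h(position 2) = 0.28·1 + 0.2·h(position 1) + 0.28·h(position 2) + 0.24·0
Solving: h(position 1) = 0.5901, h(position 2) = 0.5528.
Starting from position 1, the probability is 0.5901.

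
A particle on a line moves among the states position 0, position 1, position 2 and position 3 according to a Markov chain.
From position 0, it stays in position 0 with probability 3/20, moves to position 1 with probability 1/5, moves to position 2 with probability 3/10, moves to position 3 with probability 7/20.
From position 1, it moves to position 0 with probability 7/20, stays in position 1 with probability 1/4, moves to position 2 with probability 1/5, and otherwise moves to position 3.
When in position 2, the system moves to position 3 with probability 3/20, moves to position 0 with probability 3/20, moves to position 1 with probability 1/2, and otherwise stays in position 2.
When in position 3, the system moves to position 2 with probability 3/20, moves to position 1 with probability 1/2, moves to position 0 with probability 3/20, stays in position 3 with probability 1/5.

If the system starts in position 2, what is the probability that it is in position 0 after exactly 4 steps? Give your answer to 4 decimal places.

0.2185

Propagate the distribution vector 4 steps from position 2.
After 0 steps: (0.0000, 0.0000, 1.0000, 0.0000)
After 1 step: (0.1500, 0.5000, 0.2000, 0.1500)
After 2 steps: (0.2500, 0.3300, 0.2075, 0.2125)
After 3 steps: (0.2160, 0.3425, 0.2144, 0.2271)
After 4 steps: (0.2185, 0.3496, 0.2102, 0.2217)
P(in position 0 after 4 steps) = 0.2185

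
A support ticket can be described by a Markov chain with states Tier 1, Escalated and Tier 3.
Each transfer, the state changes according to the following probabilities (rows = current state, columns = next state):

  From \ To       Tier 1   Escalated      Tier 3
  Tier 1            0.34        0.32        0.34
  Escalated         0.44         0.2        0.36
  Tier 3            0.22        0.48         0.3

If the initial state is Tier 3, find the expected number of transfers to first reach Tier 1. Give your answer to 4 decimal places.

3.3058

Let t(s) be the expected number of transfers to first reach Tier 1 from state s, with t(Tier 1) = 0. Conditioning on the first transfer:
t(Escalated) = 1 + 0.2·t(Escalated) + 0.36·t(Tier 3)
t(Tier 3) = 1 + 0.48·t(Escalated) + 0.3·t(Tier 3)
Solving: t(Escalated) = 2.7376, t(Tier 3) = 3.3058.
Expected transfers from Tier 3 to Tier 1: 3.3058.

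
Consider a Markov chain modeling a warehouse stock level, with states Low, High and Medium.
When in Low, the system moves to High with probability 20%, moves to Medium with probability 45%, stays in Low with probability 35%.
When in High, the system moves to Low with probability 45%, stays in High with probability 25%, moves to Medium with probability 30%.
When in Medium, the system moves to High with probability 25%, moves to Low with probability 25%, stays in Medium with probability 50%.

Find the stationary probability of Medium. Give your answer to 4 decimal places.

Let the stationary distribution be π with π = πP and π_1 + π_2 + π_3 = 1.
π_1 = 0.35·π_1 + 0.45·π_2 + 0.25·π_3
π_2 = 0.2·π_1 + 0.25·π_2 + 0.25·π_3
Solving with the normalization constraint gives π = (0.3297, 0.2335, 0.4368).
So the stationary probability of Medium is 0.4368.

0.4368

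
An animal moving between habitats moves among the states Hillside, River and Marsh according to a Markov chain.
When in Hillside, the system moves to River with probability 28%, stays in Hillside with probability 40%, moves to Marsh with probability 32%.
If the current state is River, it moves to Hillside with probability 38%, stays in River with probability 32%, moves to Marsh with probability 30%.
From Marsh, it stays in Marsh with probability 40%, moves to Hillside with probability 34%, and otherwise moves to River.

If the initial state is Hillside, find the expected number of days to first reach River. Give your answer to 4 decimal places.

Let t(s) be the expected number of days to first reach River from state s, with t(River) = 0. Conditioning on the first day:
t(Hillside) = 1 + 0.4·t(Hillside) + 0.32·t(Marsh)
t(Marsh) = 1 + 0.34·t(Hillside) + 0.4·t(Marsh)
Solving: t(Hillside) = 3.6624, t(Marsh) = 3.7420.
Expected days from Hillside to River: 3.6624.

3.6624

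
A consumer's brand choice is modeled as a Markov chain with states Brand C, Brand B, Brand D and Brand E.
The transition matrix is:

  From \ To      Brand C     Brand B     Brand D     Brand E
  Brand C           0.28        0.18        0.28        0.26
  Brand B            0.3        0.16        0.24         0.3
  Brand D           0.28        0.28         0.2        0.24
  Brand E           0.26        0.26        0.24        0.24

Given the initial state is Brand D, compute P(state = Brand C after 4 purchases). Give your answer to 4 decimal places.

0.2793

Propagate the distribution vector 4 purchases from Brand D.
After 0 purchases: (0.0000, 0.0000, 1.0000, 0.0000)
After 1 purchase: (0.2800, 0.2800, 0.2000, 0.2400)
After 2 purchases: (0.2808, 0.2136, 0.2432, 0.2624)
After 3 purchases: (0.2790, 0.2210, 0.2415, 0.2584)
After 4 purchases: (0.2793, 0.2204, 0.2415, 0.2588)
P(in Brand C after 4 purchases) = 0.2793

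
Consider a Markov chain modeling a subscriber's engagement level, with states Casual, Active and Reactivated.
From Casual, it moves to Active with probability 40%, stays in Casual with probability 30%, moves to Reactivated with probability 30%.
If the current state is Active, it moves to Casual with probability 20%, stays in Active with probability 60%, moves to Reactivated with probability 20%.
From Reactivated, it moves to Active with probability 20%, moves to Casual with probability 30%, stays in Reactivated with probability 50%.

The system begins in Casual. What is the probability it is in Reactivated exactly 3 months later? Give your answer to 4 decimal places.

0.3220

Propagate the distribution vector 3 months from Casual.
After 0 months: (1.0000, 0.0000, 0.0000)
After 1 month: (0.3000, 0.4000, 0.3000)
After 2 months: (0.2600, 0.4200, 0.3200)
After 3 months: (0.2580, 0.4200, 0.3220)
P(in Reactivated after 3 months) = 0.3220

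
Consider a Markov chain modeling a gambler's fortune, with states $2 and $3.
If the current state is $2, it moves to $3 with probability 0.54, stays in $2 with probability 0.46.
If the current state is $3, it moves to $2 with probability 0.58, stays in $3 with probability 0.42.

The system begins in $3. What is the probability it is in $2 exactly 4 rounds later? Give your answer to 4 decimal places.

0.5177

Propagate the distribution vector 4 rounds from $3.
After 0 rounds: (0.0000, 1.0000)
After 1 round: (0.5800, 0.4200)
After 2 rounds: (0.5104, 0.4896)
After 3 rounds: (0.5188, 0.4812)
After 4 rounds: (0.5177, 0.4823)
P(in $2 after 4 rounds) = 0.5177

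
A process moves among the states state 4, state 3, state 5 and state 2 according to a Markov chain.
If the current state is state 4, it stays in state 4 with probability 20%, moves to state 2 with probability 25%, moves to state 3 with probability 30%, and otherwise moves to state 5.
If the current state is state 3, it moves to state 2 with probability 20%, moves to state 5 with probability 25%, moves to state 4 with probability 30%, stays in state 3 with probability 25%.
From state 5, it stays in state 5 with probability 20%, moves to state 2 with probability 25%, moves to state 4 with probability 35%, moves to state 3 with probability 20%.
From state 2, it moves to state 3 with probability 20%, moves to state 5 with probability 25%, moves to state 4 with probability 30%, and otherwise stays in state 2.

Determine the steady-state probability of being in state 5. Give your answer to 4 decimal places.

Let the stationary distribution be π with π = πP and π_1 + π_2 + π_3 + π_4 = 1.
π_1 = 0.2·π_1 + 0.3·π_2 + 0.35·π_3 + 0.3·π_4
π_2 = 0.3·π_1 + 0.25·π_2 + 0.2·π_3 + 0.2·π_4
π_3 = 0.25·π_1 + 0.25·π_2 + 0.2·π_3 + 0.25·π_4
Solving with the normalization constraint gives π = (0.2835, 0.2404, 0.2381, 0.2380).
So the stationary probability of state 5 is 0.2381.

0.2381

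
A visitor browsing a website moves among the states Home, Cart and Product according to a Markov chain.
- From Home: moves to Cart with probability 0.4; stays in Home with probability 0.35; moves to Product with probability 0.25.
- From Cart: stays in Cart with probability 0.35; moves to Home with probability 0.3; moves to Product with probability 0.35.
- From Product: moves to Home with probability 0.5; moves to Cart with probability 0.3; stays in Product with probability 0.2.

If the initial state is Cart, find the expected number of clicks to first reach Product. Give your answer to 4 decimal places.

Let t(s) be the expected number of clicks to first reach Product from state s, with t(Product) = 0. Conditioning on the first click:
t(Home) = 1 + 0.35·t(Home) + 0.4·t(Cart)
t(Cart) = 1 + 0.3·t(Home) + 0.35·t(Cart)
Solving: t(Home) = 3.4711, t(Cart) = 3.1405.
Expected clicks from Cart to Product: 3.1405.

3.1405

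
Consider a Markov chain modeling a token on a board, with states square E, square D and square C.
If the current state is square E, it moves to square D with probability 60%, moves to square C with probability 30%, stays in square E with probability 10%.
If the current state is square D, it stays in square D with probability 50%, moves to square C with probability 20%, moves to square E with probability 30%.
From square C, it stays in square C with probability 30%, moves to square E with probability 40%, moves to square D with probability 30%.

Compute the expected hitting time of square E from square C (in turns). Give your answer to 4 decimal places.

Let t(s) be the expected number of turns to first reach square E from state s, with t(square E) = 0. Conditioning on the first turn:
t(square D) = 1 + 0.5·t(square D) + 0.2·t(square C)
t(square C) = 1 + 0.3·t(square D) + 0.3·t(square C)
Solving: t(square D) = 3.1034, t(square C) = 2.7586.
Expected turns from square C to square E: 2.7586.

2.7586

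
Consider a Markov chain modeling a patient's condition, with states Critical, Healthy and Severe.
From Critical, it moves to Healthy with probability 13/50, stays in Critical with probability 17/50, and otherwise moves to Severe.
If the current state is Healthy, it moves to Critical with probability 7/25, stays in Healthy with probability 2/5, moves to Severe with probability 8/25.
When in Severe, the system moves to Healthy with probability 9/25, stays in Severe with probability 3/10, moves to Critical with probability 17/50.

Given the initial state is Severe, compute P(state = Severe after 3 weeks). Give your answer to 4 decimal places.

Propagate the distribution vector 3 weeks from Severe.
After 0 weeks: (0.0000, 0.0000, 1.0000)
After 1 week: (0.3400, 0.3600, 0.3000)
After 2 weeks: (0.3184, 0.3404, 0.3412)
After 3 weeks: (0.3196, 0.3418, 0.3386)
P(in Severe after 3 weeks) = 0.3386

0.3386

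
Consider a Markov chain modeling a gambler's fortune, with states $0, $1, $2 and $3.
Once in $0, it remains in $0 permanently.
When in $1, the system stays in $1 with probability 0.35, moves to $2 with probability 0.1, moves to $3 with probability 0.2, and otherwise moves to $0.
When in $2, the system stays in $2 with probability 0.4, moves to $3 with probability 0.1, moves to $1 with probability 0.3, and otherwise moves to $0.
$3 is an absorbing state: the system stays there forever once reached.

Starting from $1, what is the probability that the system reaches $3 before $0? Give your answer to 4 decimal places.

Let h(s) be the probability of absorption at $3 starting from transient state s. Then h($3) = 1 and h($0) = 0. By first-step analysis:
h($1) = 0.35·0 + 0.35·h($1) + 0.1·h($2) + 0.2·1
h($2) = 0.2·0 + 0.3·h($1) + 0.4·h($2) + 0.1·1
Solving: h($1) = 0.3611, h($2) = 0.3472.
Starting from $1, the probability is 0.3611.

0.3611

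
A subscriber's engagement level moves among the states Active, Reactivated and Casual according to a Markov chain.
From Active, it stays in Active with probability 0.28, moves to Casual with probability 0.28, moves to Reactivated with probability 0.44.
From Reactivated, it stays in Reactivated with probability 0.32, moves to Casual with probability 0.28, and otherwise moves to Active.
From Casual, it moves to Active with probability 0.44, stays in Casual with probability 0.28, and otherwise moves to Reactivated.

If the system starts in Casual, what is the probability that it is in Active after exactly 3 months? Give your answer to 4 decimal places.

0.3682

Propagate the distribution vector 3 months from Casual.
After 0 months: (0.0000, 0.0000, 1.0000)
After 1 month: (0.4400, 0.2800, 0.2800)
After 2 months: (0.3584, 0.3616, 0.2800)
After 3 months: (0.3682, 0.3518, 0.2800)
P(in Active after 3 months) = 0.3682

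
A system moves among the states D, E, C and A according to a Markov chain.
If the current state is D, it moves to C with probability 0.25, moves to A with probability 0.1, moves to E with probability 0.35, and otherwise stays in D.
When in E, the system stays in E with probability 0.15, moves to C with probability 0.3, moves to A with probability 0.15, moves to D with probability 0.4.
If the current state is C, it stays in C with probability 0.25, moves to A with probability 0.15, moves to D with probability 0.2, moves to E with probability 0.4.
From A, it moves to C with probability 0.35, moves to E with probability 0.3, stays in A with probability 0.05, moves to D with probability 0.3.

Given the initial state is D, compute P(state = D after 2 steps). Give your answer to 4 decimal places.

Propagate the distribution vector 2 steps from D.
After 0 steps: (1.0000, 0.0000, 0.0000, 0.0000)
After 1 step: (0.3000, 0.3500, 0.2500, 0.1000)
After 2 steps: (0.3100, 0.2875, 0.2775, 0.1250)
P(in D after 2 steps) = 0.3100

0.3100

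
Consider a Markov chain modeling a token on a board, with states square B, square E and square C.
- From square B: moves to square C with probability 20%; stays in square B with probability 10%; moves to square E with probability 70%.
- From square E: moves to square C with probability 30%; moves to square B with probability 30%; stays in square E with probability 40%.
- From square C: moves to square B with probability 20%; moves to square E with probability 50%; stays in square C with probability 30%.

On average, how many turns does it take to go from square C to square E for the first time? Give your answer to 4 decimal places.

1.8644

Let t(s) be the expected number of turns to first reach square E from state s, with t(square E) = 0. Conditioning on the first turn:
t(square B) = 1 + 0.1·t(square B) + 0.2·t(square C)
t(square C) = 1 + 0.2·t(square B) + 0.3·t(square C)
Solving: t(square B) = 1.5254, t(square C) = 1.8644.
Expected turns from square C to square E: 1.8644.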